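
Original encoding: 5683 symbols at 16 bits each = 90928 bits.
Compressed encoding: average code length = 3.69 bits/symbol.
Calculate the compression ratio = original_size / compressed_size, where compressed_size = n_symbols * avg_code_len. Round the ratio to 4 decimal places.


original_size = n_symbols * orig_bits = 5683 * 16 = 90928 bits
compressed_size = n_symbols * avg_code_len = 5683 * 3.69 = 20970.27 bits
ratio = original_size / compressed_size = 90928 / 20970.27 = 4.336

Compression ratio = 4.336


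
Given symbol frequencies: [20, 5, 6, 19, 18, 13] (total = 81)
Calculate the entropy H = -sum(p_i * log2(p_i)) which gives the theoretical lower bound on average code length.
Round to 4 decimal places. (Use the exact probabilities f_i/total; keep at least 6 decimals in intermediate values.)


Per-symbol terms -p_i * log2(p_i) with p_i = f_i/81:
  p = 20/81 = 0.246914: log2(p) = -2.017922, -p*log2(p) = 0.498252
  p = 5/81 = 0.061728: log2(p) = -4.017922, -p*log2(p) = 0.248020
  p = 6/81 = 0.074074: log2(p) = -3.754888, -p*log2(p) = 0.278140
  p = 19/81 = 0.234568: log2(p) = -2.091922, -p*log2(p) = 0.490698
  p = 18/81 = 0.222222: log2(p) = -2.169925, -p*log2(p) = 0.482206
  p = 13/81 = 0.160494: log2(p) = -2.639410, -p*log2(p) = 0.423609
H = 0.498252 + 0.248020 + 0.278140 + 0.490698 + 0.482206 + 0.423609 = 2.420925

H = 2.4209 bits/symbol


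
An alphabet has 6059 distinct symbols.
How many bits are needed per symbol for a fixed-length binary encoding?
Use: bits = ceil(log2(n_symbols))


log2(6059) = 12.5649
Bracket: 2^12 = 4096 < 6059 <= 2^13 = 8192
So ceil(log2(6059)) = 13

bits = ceil(log2(6059)) = ceil(12.5649) = 13 bits


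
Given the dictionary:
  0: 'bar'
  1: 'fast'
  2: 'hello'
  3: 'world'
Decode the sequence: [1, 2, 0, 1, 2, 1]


Look up each index in the dictionary:
  1 -> 'fast'
  2 -> 'hello'
  0 -> 'bar'
  1 -> 'fast'
  2 -> 'hello'
  1 -> 'fast'

Decoded: "fast hello bar fast hello fast"


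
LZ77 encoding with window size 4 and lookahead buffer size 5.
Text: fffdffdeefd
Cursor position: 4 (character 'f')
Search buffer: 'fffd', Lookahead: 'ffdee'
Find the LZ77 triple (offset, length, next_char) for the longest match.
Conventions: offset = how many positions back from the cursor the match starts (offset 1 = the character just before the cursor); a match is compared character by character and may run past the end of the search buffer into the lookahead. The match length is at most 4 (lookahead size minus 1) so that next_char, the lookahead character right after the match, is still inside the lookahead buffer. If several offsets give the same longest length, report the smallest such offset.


Try each offset into the search buffer:
  offset=1 (pos 3, char 'd'): match length 0
  offset=2 (pos 2, char 'f'): match length 1
  offset=3 (pos 1, char 'f'): match length 3
  offset=4 (pos 0, char 'f'): match length 2
Longest match has length 3 at offset 3.
next_char = character at position 4 + 3 = 7 -> 'e'

Best match: offset=3, length=3 (matching 'ffd' starting at position 1)
LZ77 triple: (3, 3, 'e')


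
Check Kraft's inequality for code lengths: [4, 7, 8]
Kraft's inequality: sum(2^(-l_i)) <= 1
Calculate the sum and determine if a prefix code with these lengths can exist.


Sum = 2^(-4) + 2^(-7) + 2^(-8)
    = 0.0625 + 0.0078125 + 0.00390625
    = 19/256 = 0.07421875
Since 0.07421875 <= 1, Kraft's inequality IS satisfied.
A prefix code with these lengths CAN exist.

Kraft sum = 0.07421875. Satisfied.


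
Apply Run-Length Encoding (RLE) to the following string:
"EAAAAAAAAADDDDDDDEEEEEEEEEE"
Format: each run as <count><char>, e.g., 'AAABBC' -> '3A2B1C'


Scanning runs left to right:
  i=0: run of 'E' x 1 -> '1E'
  i=1: run of 'A' x 9 -> '9A'
  i=10: run of 'D' x 7 -> '7D'
  i=17: run of 'E' x 10 -> '10E'

RLE = 1E9A7D10E


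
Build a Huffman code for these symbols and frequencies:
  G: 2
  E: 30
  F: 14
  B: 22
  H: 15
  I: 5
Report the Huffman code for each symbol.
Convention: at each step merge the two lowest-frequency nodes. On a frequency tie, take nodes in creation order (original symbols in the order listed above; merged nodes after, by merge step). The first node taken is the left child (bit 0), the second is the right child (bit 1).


Huffman tree construction:
Step 1: Merge G(2) + I(5) = 7
Step 2: Merge (G+I)(7) + F(14) = 21
Step 3: Merge H(15) + ((G+I)+F)(21) = 36
Step 4: Merge B(22) + E(30) = 52
Step 5: Merge (H+((G+I)+F))(36) + (B+E)(52) = 88
Read each symbol's code off the tree from the root (left child = 0, right child = 1).

Codes:
  G: 0100 (length 4)
  E: 11 (length 2)
  F: 011 (length 3)
  B: 10 (length 2)
  H: 00 (length 2)
  I: 0101 (length 4)
Average code length: 204/88 = 2.3182 bits/symbol


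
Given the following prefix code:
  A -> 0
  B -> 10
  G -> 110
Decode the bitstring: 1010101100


Decoding step by step:
Bits 10 -> B
Bits 10 -> B
Bits 10 -> B
Bits 110 -> G
Bits 0 -> A


Decoded message: BBBGA


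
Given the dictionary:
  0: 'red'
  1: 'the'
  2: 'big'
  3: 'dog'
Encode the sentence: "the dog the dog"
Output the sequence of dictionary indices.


Look up each word in the dictionary:
  'the' -> 1
  'dog' -> 3
  'the' -> 1
  'dog' -> 3

Encoded: [1, 3, 1, 3]


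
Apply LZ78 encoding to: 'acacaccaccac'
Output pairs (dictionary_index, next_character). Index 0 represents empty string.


LZ78 encoding steps:
Dictionary: {0: ''}
Step 1: w='' (idx 0), next='a' -> output (0, 'a'), add 'a' as idx 1
Step 2: w='' (idx 0), next='c' -> output (0, 'c'), add 'c' as idx 2
Step 3: w='a' (idx 1), next='c' -> output (1, 'c'), add 'ac' as idx 3
Step 4: w='ac' (idx 3), next='c' -> output (3, 'c'), add 'acc' as idx 4
Step 5: w='acc' (idx 4), next='a' -> output (4, 'a'), add 'acca' as idx 5
Step 6: w='c' (idx 2), end of input -> output (2, '')


Encoded: [(0, 'a'), (0, 'c'), (1, 'c'), (3, 'c'), (4, 'a'), (2, '')]


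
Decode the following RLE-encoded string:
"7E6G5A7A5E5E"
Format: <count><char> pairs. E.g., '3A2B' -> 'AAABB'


Expanding each <count><char> pair:
  7E -> 'EEEEEEE'
  6G -> 'GGGGGG'
  5A -> 'AAAAA'
  7A -> 'AAAAAAA'
  5E -> 'EEEEE'
  5E -> 'EEEEE'

Decoded = EEEEEEEGGGGGGAAAAAAAAAAAAEEEEEEEEEE


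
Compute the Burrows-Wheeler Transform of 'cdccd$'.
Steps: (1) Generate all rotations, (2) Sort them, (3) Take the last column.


Rotations (sorted):
  0: $cdccd -> last char: d
  1: ccd$cd -> last char: d
  2: cd$cdc -> last char: c
  3: cdccd$ -> last char: $
  4: d$cdcc -> last char: c
  5: dccd$c -> last char: c


BWT = ddc$cc


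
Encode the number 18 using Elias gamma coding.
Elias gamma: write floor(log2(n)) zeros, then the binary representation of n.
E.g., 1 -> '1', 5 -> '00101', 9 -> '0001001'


num_bits = floor(log2(18)) + 1 = 5
leading_zeros = num_bits - 1 = 4
binary(18) = 10010

Elias gamma(18) = '0000' + '10010' = 000010010 (9 bits)


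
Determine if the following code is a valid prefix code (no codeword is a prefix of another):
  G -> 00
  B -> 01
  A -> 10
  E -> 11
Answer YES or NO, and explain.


Checking each pair (does one codeword prefix another?):
  G='00' vs B='01': no prefix
  G='00' vs A='10': no prefix
  G='00' vs E='11': no prefix
  B='01' vs G='00': no prefix
  B='01' vs A='10': no prefix
  B='01' vs E='11': no prefix
  A='10' vs G='00': no prefix
  A='10' vs B='01': no prefix
  A='10' vs E='11': no prefix
  E='11' vs G='00': no prefix
  E='11' vs B='01': no prefix
  E='11' vs A='10': no prefix
No violation found over all pairs.

YES -- this is a valid prefix code. No codeword is a prefix of any other codeword.


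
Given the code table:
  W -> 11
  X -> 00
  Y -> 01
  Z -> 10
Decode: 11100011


Decoding:
11 -> W
10 -> Z
00 -> X
11 -> W


Result: WZXW


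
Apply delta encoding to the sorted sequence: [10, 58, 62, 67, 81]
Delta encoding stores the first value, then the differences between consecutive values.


First value: 10
Deltas:
  58 - 10 = 48
  62 - 58 = 4
  67 - 62 = 5
  81 - 67 = 14


Delta encoded: [10, 48, 4, 5, 14]


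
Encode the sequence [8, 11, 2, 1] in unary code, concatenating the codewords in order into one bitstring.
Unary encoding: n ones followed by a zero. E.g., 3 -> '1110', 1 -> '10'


Encode each number as n ones followed by a terminating 0:
  8 -> 111111110 (9 bits)
  11 -> 111111111110 (12 bits)
  2 -> 110 (3 bits)
  1 -> 10 (2 bits)
Total length = 9 + 12 + 3 + 2 = 26 bits.

Unary([8, 11, 2, 1]) = 11111111011111111111011010 (26 bits)


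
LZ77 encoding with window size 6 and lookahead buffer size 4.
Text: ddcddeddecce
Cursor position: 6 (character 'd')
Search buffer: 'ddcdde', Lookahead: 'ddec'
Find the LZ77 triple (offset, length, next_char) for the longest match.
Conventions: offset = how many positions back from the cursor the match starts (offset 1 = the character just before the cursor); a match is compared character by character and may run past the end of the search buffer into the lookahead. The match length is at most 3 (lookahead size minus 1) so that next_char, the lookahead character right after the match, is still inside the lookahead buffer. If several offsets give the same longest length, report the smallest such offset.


Try each offset into the search buffer:
  offset=1 (pos 5, char 'e'): match length 0
  offset=2 (pos 4, char 'd'): match length 1
  offset=3 (pos 3, char 'd'): match length 3
  offset=4 (pos 2, char 'c'): match length 0
  offset=5 (pos 1, char 'd'): match length 1
  offset=6 (pos 0, char 'd'): match length 2
Longest match has length 3 at offset 3.
next_char = character at position 6 + 3 = 9 -> 'c'

Best match: offset=3, length=3 (matching 'dde' starting at position 3)
LZ77 triple: (3, 3, 'c')


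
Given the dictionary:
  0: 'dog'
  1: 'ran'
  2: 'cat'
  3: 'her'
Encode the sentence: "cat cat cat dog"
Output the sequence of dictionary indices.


Look up each word in the dictionary:
  'cat' -> 2
  'cat' -> 2
  'cat' -> 2
  'dog' -> 0

Encoded: [2, 2, 2, 0]


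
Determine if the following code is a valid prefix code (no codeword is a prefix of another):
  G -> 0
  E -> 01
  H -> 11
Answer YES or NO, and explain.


Checking each pair (does one codeword prefix another?):
  G='0' vs E='01': prefix -- VIOLATION

NO -- this is NOT a valid prefix code. G (0) is a prefix of E (01).


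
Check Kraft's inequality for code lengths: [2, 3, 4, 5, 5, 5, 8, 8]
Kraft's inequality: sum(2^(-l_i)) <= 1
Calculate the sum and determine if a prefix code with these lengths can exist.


Sum = 2^(-2) + 2^(-3) + 2^(-4) + 2^(-5) + 2^(-5) + 2^(-5) + 2^(-8) + 2^(-8)
    = 0.25 + 0.125 + 0.0625 + 0.03125 + 0.03125 + 0.03125 + 0.00390625 + 0.00390625
    = 138/256 = 0.5390625
Since 0.5390625 <= 1, Kraft's inequality IS satisfied.
A prefix code with these lengths CAN exist.

Kraft sum = 0.5390625. Satisfied.


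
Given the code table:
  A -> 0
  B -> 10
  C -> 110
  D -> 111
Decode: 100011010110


Decoding:
10 -> B
0 -> A
0 -> A
110 -> C
10 -> B
110 -> C


Result: BAACBC


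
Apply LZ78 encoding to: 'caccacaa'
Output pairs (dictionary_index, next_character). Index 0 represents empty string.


LZ78 encoding steps:
Dictionary: {0: ''}
Step 1: w='' (idx 0), next='c' -> output (0, 'c'), add 'c' as idx 1
Step 2: w='' (idx 0), next='a' -> output (0, 'a'), add 'a' as idx 2
Step 3: w='c' (idx 1), next='c' -> output (1, 'c'), add 'cc' as idx 3
Step 4: w='a' (idx 2), next='c' -> output (2, 'c'), add 'ac' as idx 4
Step 5: w='a' (idx 2), next='a' -> output (2, 'a'), add 'aa' as idx 5


Encoded: [(0, 'c'), (0, 'a'), (1, 'c'), (2, 'c'), (2, 'a')]


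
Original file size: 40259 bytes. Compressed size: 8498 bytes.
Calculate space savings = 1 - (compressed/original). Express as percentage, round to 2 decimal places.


ratio = compressed/original = 8498/40259 = 0.211083
savings = 1 - ratio = 1 - 0.211083 = 0.788917
as a percentage: 0.788917 * 100 = 78.89%

Space savings = 1 - 8498/40259 = 78.89%


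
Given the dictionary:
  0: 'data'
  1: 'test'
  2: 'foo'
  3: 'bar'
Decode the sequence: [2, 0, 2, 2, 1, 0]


Look up each index in the dictionary:
  2 -> 'foo'
  0 -> 'data'
  2 -> 'foo'
  2 -> 'foo'
  1 -> 'test'
  0 -> 'data'

Decoded: "foo data foo foo test data"


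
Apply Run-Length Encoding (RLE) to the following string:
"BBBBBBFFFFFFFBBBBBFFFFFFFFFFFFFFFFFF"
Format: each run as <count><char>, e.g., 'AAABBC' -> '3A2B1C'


Scanning runs left to right:
  i=0: run of 'B' x 6 -> '6B'
  i=6: run of 'F' x 7 -> '7F'
  i=13: run of 'B' x 5 -> '5B'
  i=18: run of 'F' x 18 -> '18F'

RLE = 6B7F5B18F


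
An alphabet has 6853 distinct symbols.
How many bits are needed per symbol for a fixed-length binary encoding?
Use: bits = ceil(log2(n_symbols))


log2(6853) = 12.7425
Bracket: 2^12 = 4096 < 6853 <= 2^13 = 8192
So ceil(log2(6853)) = 13

bits = ceil(log2(6853)) = ceil(12.7425) = 13 bits


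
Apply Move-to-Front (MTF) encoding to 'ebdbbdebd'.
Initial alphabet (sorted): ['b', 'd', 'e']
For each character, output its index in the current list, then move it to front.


MTF encoding:
'e': index 2 in ['b', 'd', 'e'] -> ['e', 'b', 'd']
'b': index 1 in ['e', 'b', 'd'] -> ['b', 'e', 'd']
'd': index 2 in ['b', 'e', 'd'] -> ['d', 'b', 'e']
'b': index 1 in ['d', 'b', 'e'] -> ['b', 'd', 'e']
'b': index 0 in ['b', 'd', 'e'] -> ['b', 'd', 'e']
'd': index 1 in ['b', 'd', 'e'] -> ['d', 'b', 'e']
'e': index 2 in ['d', 'b', 'e'] -> ['e', 'd', 'b']
'b': index 2 in ['e', 'd', 'b'] -> ['b', 'e', 'd']
'd': index 2 in ['b', 'e', 'd'] -> ['d', 'b', 'e']


Output: [2, 1, 2, 1, 0, 1, 2, 2, 2]


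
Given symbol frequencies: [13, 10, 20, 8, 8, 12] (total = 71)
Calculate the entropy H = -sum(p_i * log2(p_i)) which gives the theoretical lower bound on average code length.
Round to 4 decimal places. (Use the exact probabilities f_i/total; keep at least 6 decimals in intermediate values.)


Per-symbol terms -p_i * log2(p_i) with p_i = f_i/71:
  p = 13/71 = 0.183099: log2(p) = -2.449307, -p*log2(p) = 0.448465
  p = 10/71 = 0.140845: log2(p) = -2.827819, -p*log2(p) = 0.398284
  p = 20/71 = 0.281690: log2(p) = -1.827819, -p*log2(p) = 0.514879
  p = 8/71 = 0.112676: log2(p) = -3.149747, -p*log2(p) = 0.354901
  p = 8/71 = 0.112676: log2(p) = -3.149747, -p*log2(p) = 0.354901
  p = 12/71 = 0.169014: log2(p) = -2.564785, -p*log2(p) = 0.433485
H = 0.448465 + 0.398284 + 0.514879 + 0.354901 + 0.354901 + 0.433485 = 2.504915

H = 2.5049 bits/symbol


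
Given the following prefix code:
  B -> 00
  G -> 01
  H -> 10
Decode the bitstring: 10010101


Decoding step by step:
Bits 10 -> H
Bits 01 -> G
Bits 01 -> G
Bits 01 -> G


Decoded message: HGGG


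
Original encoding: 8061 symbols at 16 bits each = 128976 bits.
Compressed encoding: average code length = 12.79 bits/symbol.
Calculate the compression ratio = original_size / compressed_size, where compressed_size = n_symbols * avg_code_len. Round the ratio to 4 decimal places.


original_size = n_symbols * orig_bits = 8061 * 16 = 128976 bits
compressed_size = n_symbols * avg_code_len = 8061 * 12.79 = 103100.19 bits
ratio = original_size / compressed_size = 128976 / 103100.19 = 1.251

Compression ratio = 1.251


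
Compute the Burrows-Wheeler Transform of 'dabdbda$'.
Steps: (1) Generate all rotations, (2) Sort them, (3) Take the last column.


Rotations (sorted):
  0: $dabdbda -> last char: a
  1: a$dabdbd -> last char: d
  2: abdbda$d -> last char: d
  3: bda$dabd -> last char: d
  4: bdbda$da -> last char: a
  5: da$dabdb -> last char: b
  6: dabdbda$ -> last char: $
  7: dbda$dab -> last char: b


BWT = adddab$b


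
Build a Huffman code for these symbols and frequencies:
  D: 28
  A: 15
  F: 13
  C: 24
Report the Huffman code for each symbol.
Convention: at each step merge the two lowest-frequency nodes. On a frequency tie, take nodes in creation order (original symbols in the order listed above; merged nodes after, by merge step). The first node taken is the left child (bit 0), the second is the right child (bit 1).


Huffman tree construction:
Step 1: Merge F(13) + A(15) = 28
Step 2: Merge C(24) + D(28) = 52
Step 3: Merge (F+A)(28) + (C+D)(52) = 80
Read each symbol's code off the tree from the root (left child = 0, right child = 1).

Codes:
  D: 11 (length 2)
  A: 01 (length 2)
  F: 00 (length 2)
  C: 10 (length 2)
Average code length: 160/80 = 2.0000 bits/symbol


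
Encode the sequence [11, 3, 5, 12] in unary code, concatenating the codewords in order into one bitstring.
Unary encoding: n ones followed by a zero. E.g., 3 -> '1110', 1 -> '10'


Encode each number as n ones followed by a terminating 0:
  11 -> 111111111110 (12 bits)
  3 -> 1110 (4 bits)
  5 -> 111110 (6 bits)
  12 -> 1111111111110 (13 bits)
Total length = 12 + 4 + 6 + 13 = 35 bits.

Unary([11, 3, 5, 12]) = 11111111111011101111101111111111110 (35 bits)


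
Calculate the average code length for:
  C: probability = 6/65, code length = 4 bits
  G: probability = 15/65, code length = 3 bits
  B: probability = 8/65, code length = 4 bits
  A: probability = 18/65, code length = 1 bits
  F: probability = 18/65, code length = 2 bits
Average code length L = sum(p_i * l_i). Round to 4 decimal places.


Weighted contributions p_i * l_i:
  C: (6/65) * 4 = 24/65
  G: (15/65) * 3 = 45/65
  B: (8/65) * 4 = 32/65
  A: (18/65) * 1 = 18/65
  F: (18/65) * 2 = 36/65
Sum = (24 + 45 + 32 + 18 + 36)/65 = 155/65

L = 155/65 = 2.3846 bits/symbol


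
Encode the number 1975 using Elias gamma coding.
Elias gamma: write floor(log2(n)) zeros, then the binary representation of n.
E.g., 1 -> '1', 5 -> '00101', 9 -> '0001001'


num_bits = floor(log2(1975)) + 1 = 11
leading_zeros = num_bits - 1 = 10
binary(1975) = 11110110111

Elias gamma(1975) = '0000000000' + '11110110111' = 000000000011110110111 (21 bits)


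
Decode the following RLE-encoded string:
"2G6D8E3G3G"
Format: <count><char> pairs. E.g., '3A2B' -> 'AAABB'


Expanding each <count><char> pair:
  2G -> 'GG'
  6D -> 'DDDDDD'
  8E -> 'EEEEEEEE'
  3G -> 'GGG'
  3G -> 'GGG'

Decoded = GGDDDDDDEEEEEEEEGGGGGG


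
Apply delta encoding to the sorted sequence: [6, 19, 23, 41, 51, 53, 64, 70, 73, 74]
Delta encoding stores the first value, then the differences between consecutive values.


First value: 6
Deltas:
  19 - 6 = 13
  23 - 19 = 4
  41 - 23 = 18
  51 - 41 = 10
  53 - 51 = 2
  64 - 53 = 11
  70 - 64 = 6
  73 - 70 = 3
  74 - 73 = 1


Delta encoded: [6, 13, 4, 18, 10, 2, 11, 6, 3, 1]


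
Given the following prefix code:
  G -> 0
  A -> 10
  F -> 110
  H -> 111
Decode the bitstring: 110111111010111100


Decoding step by step:
Bits 110 -> F
Bits 111 -> H
Bits 111 -> H
Bits 0 -> G
Bits 10 -> A
Bits 111 -> H
Bits 10 -> A
Bits 0 -> G


Decoded message: FHHGAHAG


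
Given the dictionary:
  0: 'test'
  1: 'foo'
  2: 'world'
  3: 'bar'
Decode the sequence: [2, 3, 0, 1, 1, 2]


Look up each index in the dictionary:
  2 -> 'world'
  3 -> 'bar'
  0 -> 'test'
  1 -> 'foo'
  1 -> 'foo'
  2 -> 'world'

Decoded: "world bar test foo foo world"


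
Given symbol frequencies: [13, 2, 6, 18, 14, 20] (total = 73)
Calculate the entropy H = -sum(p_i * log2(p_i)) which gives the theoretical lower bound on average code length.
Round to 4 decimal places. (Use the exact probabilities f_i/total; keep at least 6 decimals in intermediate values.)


Per-symbol terms -p_i * log2(p_i) with p_i = f_i/73:
  p = 13/73 = 0.178082: log2(p) = -2.489385, -p*log2(p) = 0.443315
  p = 2/73 = 0.027397: log2(p) = -5.189825, -p*log2(p) = 0.142187
  p = 6/73 = 0.082192: log2(p) = -3.604862, -p*log2(p) = 0.296290
  p = 18/73 = 0.246575: log2(p) = -2.019900, -p*log2(p) = 0.498057
  p = 14/73 = 0.191781: log2(p) = -2.382470, -p*log2(p) = 0.456912
  p = 20/73 = 0.273973: log2(p) = -1.867896, -p*log2(p) = 0.511752
H = 0.443315 + 0.142187 + 0.296290 + 0.498057 + 0.456912 + 0.511752 = 2.348513

H = 2.3485 bits/symbol


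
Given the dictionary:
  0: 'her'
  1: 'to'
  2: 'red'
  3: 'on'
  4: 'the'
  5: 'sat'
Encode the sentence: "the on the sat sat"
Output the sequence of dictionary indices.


Look up each word in the dictionary:
  'the' -> 4
  'on' -> 3
  'the' -> 4
  'sat' -> 5
  'sat' -> 5

Encoded: [4, 3, 4, 5, 5]


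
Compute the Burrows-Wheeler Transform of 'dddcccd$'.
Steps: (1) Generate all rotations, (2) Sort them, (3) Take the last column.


Rotations (sorted):
  0: $dddcccd -> last char: d
  1: cccd$ddd -> last char: d
  2: ccd$dddc -> last char: c
  3: cd$dddcc -> last char: c
  4: d$dddccc -> last char: c
  5: dcccd$dd -> last char: d
  6: ddcccd$d -> last char: d
  7: dddcccd$ -> last char: $


BWT = ddcccdd$


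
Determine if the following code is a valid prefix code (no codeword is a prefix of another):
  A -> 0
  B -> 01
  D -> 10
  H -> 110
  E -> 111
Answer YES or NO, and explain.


Checking each pair (does one codeword prefix another?):
  A='0' vs B='01': prefix -- VIOLATION

NO -- this is NOT a valid prefix code. A (0) is a prefix of B (01).


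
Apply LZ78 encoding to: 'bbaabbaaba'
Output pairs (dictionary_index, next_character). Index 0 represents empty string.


LZ78 encoding steps:
Dictionary: {0: ''}
Step 1: w='' (idx 0), next='b' -> output (0, 'b'), add 'b' as idx 1
Step 2: w='b' (idx 1), next='a' -> output (1, 'a'), add 'ba' as idx 2
Step 3: w='' (idx 0), next='a' -> output (0, 'a'), add 'a' as idx 3
Step 4: w='b' (idx 1), next='b' -> output (1, 'b'), add 'bb' as idx 4
Step 5: w='a' (idx 3), next='a' -> output (3, 'a'), add 'aa' as idx 5
Step 6: w='ba' (idx 2), end of input -> output (2, '')


Encoded: [(0, 'b'), (1, 'a'), (0, 'a'), (1, 'b'), (3, 'a'), (2, '')]


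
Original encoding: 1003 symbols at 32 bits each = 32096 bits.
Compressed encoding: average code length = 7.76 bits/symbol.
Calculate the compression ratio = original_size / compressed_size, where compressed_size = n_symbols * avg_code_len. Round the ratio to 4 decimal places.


original_size = n_symbols * orig_bits = 1003 * 32 = 32096 bits
compressed_size = n_symbols * avg_code_len = 1003 * 7.76 = 7783.28 bits
ratio = original_size / compressed_size = 32096 / 7783.28 = 4.1237

Compression ratio = 4.1237


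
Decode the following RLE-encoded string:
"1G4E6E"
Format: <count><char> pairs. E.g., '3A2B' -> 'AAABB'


Expanding each <count><char> pair:
  1G -> 'G'
  4E -> 'EEEE'
  6E -> 'EEEEEE'

Decoded = GEEEEEEEEEE


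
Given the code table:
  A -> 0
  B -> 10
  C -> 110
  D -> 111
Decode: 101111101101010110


Decoding:
10 -> B
111 -> D
110 -> C
110 -> C
10 -> B
10 -> B
110 -> C


Result: BDCCBBC


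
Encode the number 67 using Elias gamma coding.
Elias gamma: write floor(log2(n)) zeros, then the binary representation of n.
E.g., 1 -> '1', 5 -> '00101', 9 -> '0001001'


num_bits = floor(log2(67)) + 1 = 7
leading_zeros = num_bits - 1 = 6
binary(67) = 1000011

Elias gamma(67) = '000000' + '1000011' = 0000001000011 (13 bits)


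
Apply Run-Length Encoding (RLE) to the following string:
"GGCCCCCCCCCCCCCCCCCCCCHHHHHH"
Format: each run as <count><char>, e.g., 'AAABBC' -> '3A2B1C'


Scanning runs left to right:
  i=0: run of 'G' x 2 -> '2G'
  i=2: run of 'C' x 20 -> '20C'
  i=22: run of 'H' x 6 -> '6H'

RLE = 2G20C6H


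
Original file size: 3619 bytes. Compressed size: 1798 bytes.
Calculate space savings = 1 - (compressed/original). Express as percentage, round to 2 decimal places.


ratio = compressed/original = 1798/3619 = 0.496822
savings = 1 - ratio = 1 - 0.496822 = 0.503178
as a percentage: 0.503178 * 100 = 50.32%

Space savings = 1 - 1798/3619 = 50.32%


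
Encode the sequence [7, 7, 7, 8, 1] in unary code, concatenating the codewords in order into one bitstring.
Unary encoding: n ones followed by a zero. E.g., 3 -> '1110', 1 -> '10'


Encode each number as n ones followed by a terminating 0:
  7 -> 11111110 (8 bits)
  7 -> 11111110 (8 bits)
  7 -> 11111110 (8 bits)
  8 -> 111111110 (9 bits)
  1 -> 10 (2 bits)
Total length = 8 + 8 + 8 + 9 + 2 = 35 bits.

Unary([7, 7, 7, 8, 1]) = 11111110111111101111111011111111010 (35 bits)


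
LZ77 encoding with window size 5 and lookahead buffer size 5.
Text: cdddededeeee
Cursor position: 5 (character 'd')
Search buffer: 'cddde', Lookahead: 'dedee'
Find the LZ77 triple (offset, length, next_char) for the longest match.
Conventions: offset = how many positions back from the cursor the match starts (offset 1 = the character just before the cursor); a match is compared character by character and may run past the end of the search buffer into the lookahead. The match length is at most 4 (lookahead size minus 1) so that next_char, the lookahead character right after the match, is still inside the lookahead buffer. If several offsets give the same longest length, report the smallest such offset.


Try each offset into the search buffer:
  offset=1 (pos 4, char 'e'): match length 0
  offset=2 (pos 3, char 'd'): match length 4
  offset=3 (pos 2, char 'd'): match length 1
  offset=4 (pos 1, char 'd'): match length 1
  offset=5 (pos 0, char 'c'): match length 0
Longest match has length 4 at offset 2.
next_char = character at position 5 + 4 = 9 -> 'e'

Best match: offset=2, length=4 (matching 'dede' starting at position 3)
LZ77 triple: (2, 4, 'e')


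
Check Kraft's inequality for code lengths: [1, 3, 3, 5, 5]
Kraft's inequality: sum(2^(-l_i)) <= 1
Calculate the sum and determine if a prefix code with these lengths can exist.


Sum = 2^(-1) + 2^(-3) + 2^(-3) + 2^(-5) + 2^(-5)
    = 0.5 + 0.125 + 0.125 + 0.03125 + 0.03125
    = 26/32 = 0.8125
Since 0.8125 <= 1, Kraft's inequality IS satisfied.
A prefix code with these lengths CAN exist.

Kraft sum = 0.8125. Satisfied.


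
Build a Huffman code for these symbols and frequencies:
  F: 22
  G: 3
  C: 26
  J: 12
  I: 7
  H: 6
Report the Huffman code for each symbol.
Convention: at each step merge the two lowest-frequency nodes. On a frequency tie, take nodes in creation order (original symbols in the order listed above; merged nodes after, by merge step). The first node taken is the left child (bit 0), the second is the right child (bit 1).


Huffman tree construction:
Step 1: Merge G(3) + H(6) = 9
Step 2: Merge I(7) + (G+H)(9) = 16
Step 3: Merge J(12) + (I+(G+H))(16) = 28
Step 4: Merge F(22) + C(26) = 48
Step 5: Merge (J+(I+(G+H)))(28) + (F+C)(48) = 76
Read each symbol's code off the tree from the root (left child = 0, right child = 1).

Codes:
  F: 10 (length 2)
  G: 0110 (length 4)
  C: 11 (length 2)
  J: 00 (length 2)
  I: 010 (length 3)
  H: 0111 (length 4)
Average code length: 177/76 = 2.3289 bits/symbol


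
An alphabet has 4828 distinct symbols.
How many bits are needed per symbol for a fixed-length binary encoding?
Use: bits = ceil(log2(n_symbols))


log2(4828) = 12.2372
Bracket: 2^12 = 4096 < 4828 <= 2^13 = 8192
So ceil(log2(4828)) = 13

bits = ceil(log2(4828)) = ceil(12.2372) = 13 bits


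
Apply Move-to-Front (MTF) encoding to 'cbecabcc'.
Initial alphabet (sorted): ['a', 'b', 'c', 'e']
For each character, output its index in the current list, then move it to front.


MTF encoding:
'c': index 2 in ['a', 'b', 'c', 'e'] -> ['c', 'a', 'b', 'e']
'b': index 2 in ['c', 'a', 'b', 'e'] -> ['b', 'c', 'a', 'e']
'e': index 3 in ['b', 'c', 'a', 'e'] -> ['e', 'b', 'c', 'a']
'c': index 2 in ['e', 'b', 'c', 'a'] -> ['c', 'e', 'b', 'a']
'a': index 3 in ['c', 'e', 'b', 'a'] -> ['a', 'c', 'e', 'b']
'b': index 3 in ['a', 'c', 'e', 'b'] -> ['b', 'a', 'c', 'e']
'c': index 2 in ['b', 'a', 'c', 'e'] -> ['c', 'b', 'a', 'e']
'c': index 0 in ['c', 'b', 'a', 'e'] -> ['c', 'b', 'a', 'e']


Output: [2, 2, 3, 2, 3, 3, 2, 0]


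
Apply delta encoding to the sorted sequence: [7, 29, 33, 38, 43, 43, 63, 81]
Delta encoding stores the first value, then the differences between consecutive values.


First value: 7
Deltas:
  29 - 7 = 22
  33 - 29 = 4
  38 - 33 = 5
  43 - 38 = 5
  43 - 43 = 0
  63 - 43 = 20
  81 - 63 = 18


Delta encoded: [7, 22, 4, 5, 5, 0, 20, 18]


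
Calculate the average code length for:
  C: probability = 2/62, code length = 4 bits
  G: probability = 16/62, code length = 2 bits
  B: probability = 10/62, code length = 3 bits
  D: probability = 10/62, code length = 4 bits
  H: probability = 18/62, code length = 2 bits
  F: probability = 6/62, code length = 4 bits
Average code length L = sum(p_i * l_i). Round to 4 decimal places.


Weighted contributions p_i * l_i:
  C: (2/62) * 4 = 8/62
  G: (16/62) * 2 = 32/62
  B: (10/62) * 3 = 30/62
  D: (10/62) * 4 = 40/62
  H: (18/62) * 2 = 36/62
  F: (6/62) * 4 = 24/62
Sum = (8 + 32 + 30 + 40 + 36 + 24)/62 = 170/62

L = 170/62 = 2.7419 bits/symbol


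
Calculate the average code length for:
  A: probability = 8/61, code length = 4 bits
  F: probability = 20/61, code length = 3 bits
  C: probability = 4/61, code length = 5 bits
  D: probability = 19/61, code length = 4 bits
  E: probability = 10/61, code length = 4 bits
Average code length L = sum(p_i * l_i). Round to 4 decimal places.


Weighted contributions p_i * l_i:
  A: (8/61) * 4 = 32/61
  F: (20/61) * 3 = 60/61
  C: (4/61) * 5 = 20/61
  D: (19/61) * 4 = 76/61
  E: (10/61) * 4 = 40/61
Sum = (32 + 60 + 20 + 76 + 40)/61 = 228/61

L = 228/61 = 3.7377 bits/symbol


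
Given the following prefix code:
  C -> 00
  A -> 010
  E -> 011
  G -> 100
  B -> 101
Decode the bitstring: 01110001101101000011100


Decoding step by step:
Bits 011 -> E
Bits 100 -> G
Bits 011 -> E
Bits 011 -> E
Bits 010 -> A
Bits 00 -> C
Bits 011 -> E
Bits 100 -> G


Decoded message: EGEEACEG


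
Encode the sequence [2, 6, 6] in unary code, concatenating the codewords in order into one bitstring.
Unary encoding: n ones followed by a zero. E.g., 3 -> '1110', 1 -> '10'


Encode each number as n ones followed by a terminating 0:
  2 -> 110 (3 bits)
  6 -> 1111110 (7 bits)
  6 -> 1111110 (7 bits)
Total length = 3 + 7 + 7 = 17 bits.

Unary([2, 6, 6]) = 11011111101111110 (17 bits)


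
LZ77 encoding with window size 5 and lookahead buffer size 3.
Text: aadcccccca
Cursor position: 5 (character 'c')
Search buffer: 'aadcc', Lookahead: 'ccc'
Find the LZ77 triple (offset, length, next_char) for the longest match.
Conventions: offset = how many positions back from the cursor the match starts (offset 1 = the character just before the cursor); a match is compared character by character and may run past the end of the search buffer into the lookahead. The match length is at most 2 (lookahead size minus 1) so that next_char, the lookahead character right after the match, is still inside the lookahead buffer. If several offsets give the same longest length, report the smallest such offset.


Try each offset into the search buffer:
  offset=1 (pos 4, char 'c'): match length 2
  offset=2 (pos 3, char 'c'): match length 2
  offset=3 (pos 2, char 'd'): match length 0
  offset=4 (pos 1, char 'a'): match length 0
  offset=5 (pos 0, char 'a'): match length 0
Longest match has length 2, found at offsets 1, 2; take the smallest, offset 1.
next_char = character at position 5 + 2 = 7 -> 'c'

Best match: offset=1, length=2 (matching 'cc' starting at position 4)
LZ77 triple: (1, 2, 'c')


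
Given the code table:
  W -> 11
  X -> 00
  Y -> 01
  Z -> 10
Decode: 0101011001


Decoding:
01 -> Y
01 -> Y
01 -> Y
10 -> Z
01 -> Y


Result: YYYZY


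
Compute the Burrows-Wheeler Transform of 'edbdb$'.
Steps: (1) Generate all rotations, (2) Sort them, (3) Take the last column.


Rotations (sorted):
  0: $edbdb -> last char: b
  1: b$edbd -> last char: d
  2: bdb$ed -> last char: d
  3: db$edb -> last char: b
  4: dbdb$e -> last char: e
  5: edbdb$ -> last char: $


BWT = bddbe$


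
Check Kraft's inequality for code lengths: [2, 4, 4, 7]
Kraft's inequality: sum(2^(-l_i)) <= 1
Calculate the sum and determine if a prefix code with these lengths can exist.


Sum = 2^(-2) + 2^(-4) + 2^(-4) + 2^(-7)
    = 0.25 + 0.0625 + 0.0625 + 0.0078125
    = 49/128 = 0.3828125
Since 0.3828125 <= 1, Kraft's inequality IS satisfied.
A prefix code with these lengths CAN exist.

Kraft sum = 0.3828125. Satisfied.


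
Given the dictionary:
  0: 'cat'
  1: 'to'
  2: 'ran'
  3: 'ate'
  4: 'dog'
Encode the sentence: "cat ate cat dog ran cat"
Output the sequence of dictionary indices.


Look up each word in the dictionary:
  'cat' -> 0
  'ate' -> 3
  'cat' -> 0
  'dog' -> 4
  'ran' -> 2
  'cat' -> 0

Encoded: [0, 3, 0, 4, 2, 0]


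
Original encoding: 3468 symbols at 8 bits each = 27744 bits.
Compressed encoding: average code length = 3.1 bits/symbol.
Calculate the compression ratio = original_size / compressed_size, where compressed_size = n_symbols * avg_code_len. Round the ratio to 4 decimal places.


original_size = n_symbols * orig_bits = 3468 * 8 = 27744 bits
compressed_size = n_symbols * avg_code_len = 3468 * 3.1 = 10750.8 bits
ratio = original_size / compressed_size = 27744 / 10750.8 = 2.5806

Compression ratio = 2.5806


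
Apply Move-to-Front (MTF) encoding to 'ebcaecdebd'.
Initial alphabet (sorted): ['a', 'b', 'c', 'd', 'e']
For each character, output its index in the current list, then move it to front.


MTF encoding:
'e': index 4 in ['a', 'b', 'c', 'd', 'e'] -> ['e', 'a', 'b', 'c', 'd']
'b': index 2 in ['e', 'a', 'b', 'c', 'd'] -> ['b', 'e', 'a', 'c', 'd']
'c': index 3 in ['b', 'e', 'a', 'c', 'd'] -> ['c', 'b', 'e', 'a', 'd']
'a': index 3 in ['c', 'b', 'e', 'a', 'd'] -> ['a', 'c', 'b', 'e', 'd']
'e': index 3 in ['a', 'c', 'b', 'e', 'd'] -> ['e', 'a', 'c', 'b', 'd']
'c': index 2 in ['e', 'a', 'c', 'b', 'd'] -> ['c', 'e', 'a', 'b', 'd']
'd': index 4 in ['c', 'e', 'a', 'b', 'd'] -> ['d', 'c', 'e', 'a', 'b']
'e': index 2 in ['d', 'c', 'e', 'a', 'b'] -> ['e', 'd', 'c', 'a', 'b']
'b': index 4 in ['e', 'd', 'c', 'a', 'b'] -> ['b', 'e', 'd', 'c', 'a']
'd': index 2 in ['b', 'e', 'd', 'c', 'a'] -> ['d', 'b', 'e', 'c', 'a']


Output: [4, 2, 3, 3, 3, 2, 4, 2, 4, 2]


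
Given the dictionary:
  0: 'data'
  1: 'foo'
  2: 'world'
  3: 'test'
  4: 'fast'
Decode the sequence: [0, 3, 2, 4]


Look up each index in the dictionary:
  0 -> 'data'
  3 -> 'test'
  2 -> 'world'
  4 -> 'fast'

Decoded: "data test world fast"


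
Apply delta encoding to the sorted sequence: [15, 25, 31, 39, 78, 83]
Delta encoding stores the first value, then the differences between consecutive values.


First value: 15
Deltas:
  25 - 15 = 10
  31 - 25 = 6
  39 - 31 = 8
  78 - 39 = 39
  83 - 78 = 5


Delta encoded: [15, 10, 6, 8, 39, 5]


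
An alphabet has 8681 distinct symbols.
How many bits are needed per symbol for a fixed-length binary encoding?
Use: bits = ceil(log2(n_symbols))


log2(8681) = 13.0836
Bracket: 2^13 = 8192 < 8681 <= 2^14 = 16384
So ceil(log2(8681)) = 14

bits = ceil(log2(8681)) = ceil(13.0836) = 14 bits


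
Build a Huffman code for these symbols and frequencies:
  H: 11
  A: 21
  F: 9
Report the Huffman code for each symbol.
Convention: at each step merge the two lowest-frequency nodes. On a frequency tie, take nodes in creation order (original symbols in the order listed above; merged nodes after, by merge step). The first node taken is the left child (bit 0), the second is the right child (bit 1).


Huffman tree construction:
Step 1: Merge F(9) + H(11) = 20
Step 2: Merge (F+H)(20) + A(21) = 41
Read each symbol's code off the tree from the root (left child = 0, right child = 1).

Codes:
  H: 01 (length 2)
  A: 1 (length 1)
  F: 00 (length 2)
Average code length: 61/41 = 1.4878 bits/symbol


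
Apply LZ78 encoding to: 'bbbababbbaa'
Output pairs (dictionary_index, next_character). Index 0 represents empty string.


LZ78 encoding steps:
Dictionary: {0: ''}
Step 1: w='' (idx 0), next='b' -> output (0, 'b'), add 'b' as idx 1
Step 2: w='b' (idx 1), next='b' -> output (1, 'b'), add 'bb' as idx 2
Step 3: w='' (idx 0), next='a' -> output (0, 'a'), add 'a' as idx 3
Step 4: w='b' (idx 1), next='a' -> output (1, 'a'), add 'ba' as idx 4
Step 5: w='bb' (idx 2), next='b' -> output (2, 'b'), add 'bbb' as idx 5
Step 6: w='a' (idx 3), next='a' -> output (3, 'a'), add 'aa' as idx 6


Encoded: [(0, 'b'), (1, 'b'), (0, 'a'), (1, 'a'), (2, 'b'), (3, 'a')]


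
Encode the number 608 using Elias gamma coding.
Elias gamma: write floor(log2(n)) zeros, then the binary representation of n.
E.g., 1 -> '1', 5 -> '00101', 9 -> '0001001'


num_bits = floor(log2(608)) + 1 = 10
leading_zeros = num_bits - 1 = 9
binary(608) = 1001100000

Elias gamma(608) = '000000000' + '1001100000' = 0000000001001100000 (19 bits)


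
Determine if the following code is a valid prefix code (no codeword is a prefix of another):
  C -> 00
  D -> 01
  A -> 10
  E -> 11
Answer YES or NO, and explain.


Checking each pair (does one codeword prefix another?):
  C='00' vs D='01': no prefix
  C='00' vs A='10': no prefix
  C='00' vs E='11': no prefix
  D='01' vs C='00': no prefix
  D='01' vs A='10': no prefix
  D='01' vs E='11': no prefix
  A='10' vs C='00': no prefix
  A='10' vs D='01': no prefix
  A='10' vs E='11': no prefix
  E='11' vs C='00': no prefix
  E='11' vs D='01': no prefix
  E='11' vs A='10': no prefix
No violation found over all pairs.

YES -- this is a valid prefix code. No codeword is a prefix of any other codeword.


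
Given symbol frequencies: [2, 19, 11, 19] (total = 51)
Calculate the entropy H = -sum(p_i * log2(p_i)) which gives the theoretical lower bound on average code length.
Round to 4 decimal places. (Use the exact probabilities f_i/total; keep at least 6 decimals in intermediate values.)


Per-symbol terms -p_i * log2(p_i) with p_i = f_i/51:
  p = 2/51 = 0.039216: log2(p) = -4.672425, -p*log2(p) = 0.183232
  p = 19/51 = 0.372549: log2(p) = -1.424498, -p*log2(p) = 0.530695
  p = 11/51 = 0.215686: log2(p) = -2.212994, -p*log2(p) = 0.477312
  p = 19/51 = 0.372549: log2(p) = -1.424498, -p*log2(p) = 0.530695
H = 0.183232 + 0.530695 + 0.477312 + 0.530695 = 1.721934

H = 1.7219 bits/symbol


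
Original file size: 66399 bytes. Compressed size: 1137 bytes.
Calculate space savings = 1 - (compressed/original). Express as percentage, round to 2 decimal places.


ratio = compressed/original = 1137/66399 = 0.017124
savings = 1 - ratio = 1 - 0.017124 = 0.982876
as a percentage: 0.982876 * 100 = 98.29%

Space savings = 1 - 1137/66399 = 98.29%


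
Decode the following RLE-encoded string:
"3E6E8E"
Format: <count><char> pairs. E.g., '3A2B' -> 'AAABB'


Expanding each <count><char> pair:
  3E -> 'EEE'
  6E -> 'EEEEEE'
  8E -> 'EEEEEEEE'

Decoded = EEEEEEEEEEEEEEEEE


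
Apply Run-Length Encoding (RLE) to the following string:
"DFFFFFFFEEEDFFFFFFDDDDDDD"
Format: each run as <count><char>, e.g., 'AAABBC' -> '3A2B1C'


Scanning runs left to right:
  i=0: run of 'D' x 1 -> '1D'
  i=1: run of 'F' x 7 -> '7F'
  i=8: run of 'E' x 3 -> '3E'
  i=11: run of 'D' x 1 -> '1D'
  i=12: run of 'F' x 6 -> '6F'
  i=18: run of 'D' x 7 -> '7D'

RLE = 1D7F3E1D6F7D


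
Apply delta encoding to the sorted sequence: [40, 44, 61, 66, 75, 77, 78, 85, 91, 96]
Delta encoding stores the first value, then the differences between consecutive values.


First value: 40
Deltas:
  44 - 40 = 4
  61 - 44 = 17
  66 - 61 = 5
  75 - 66 = 9
  77 - 75 = 2
  78 - 77 = 1
  85 - 78 = 7
  91 - 85 = 6
  96 - 91 = 5


Delta encoded: [40, 4, 17, 5, 9, 2, 1, 7, 6, 5]


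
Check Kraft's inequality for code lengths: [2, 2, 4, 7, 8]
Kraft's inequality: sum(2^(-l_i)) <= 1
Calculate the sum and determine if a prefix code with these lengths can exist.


Sum = 2^(-2) + 2^(-2) + 2^(-4) + 2^(-7) + 2^(-8)
    = 0.25 + 0.25 + 0.0625 + 0.0078125 + 0.00390625
    = 147/256 = 0.57421875
Since 0.57421875 <= 1, Kraft's inequality IS satisfied.
A prefix code with these lengths CAN exist.

Kraft sum = 0.57421875. Satisfied.


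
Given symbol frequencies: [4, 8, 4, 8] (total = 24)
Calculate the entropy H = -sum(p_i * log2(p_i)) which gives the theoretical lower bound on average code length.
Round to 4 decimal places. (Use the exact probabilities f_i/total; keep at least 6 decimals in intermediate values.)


Per-symbol terms -p_i * log2(p_i) with p_i = f_i/24:
  p = 4/24 = 0.166667: log2(p) = -2.584963, -p*log2(p) = 0.430827
  p = 8/24 = 0.333333: log2(p) = -1.584963, -p*log2(p) = 0.528321
  p = 4/24 = 0.166667: log2(p) = -2.584963, -p*log2(p) = 0.430827
  p = 8/24 = 0.333333: log2(p) = -1.584963, -p*log2(p) = 0.528321
H = 0.430827 + 0.528321 + 0.430827 + 0.528321 = 1.918296

H = 1.9183 bits/symbol


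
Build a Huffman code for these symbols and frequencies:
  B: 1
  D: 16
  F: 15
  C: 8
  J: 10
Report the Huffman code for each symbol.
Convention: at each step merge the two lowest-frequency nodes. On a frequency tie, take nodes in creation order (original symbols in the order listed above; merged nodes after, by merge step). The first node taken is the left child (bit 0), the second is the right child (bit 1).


Huffman tree construction:
Step 1: Merge B(1) + C(8) = 9
Step 2: Merge (B+C)(9) + J(10) = 19
Step 3: Merge F(15) + D(16) = 31
Step 4: Merge ((B+C)+J)(19) + (F+D)(31) = 50
Read each symbol's code off the tree from the root (left child = 0, right child = 1).

Codes:
  B: 000 (length 3)
  D: 11 (length 2)
  F: 10 (length 2)
  C: 001 (length 3)
  J: 01 (length 2)
Average code length: 109/50 = 2.1800 bits/symbol
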